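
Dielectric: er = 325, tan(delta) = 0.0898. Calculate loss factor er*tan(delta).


Loss = 325 * 0.0898 = 29.185

29.185


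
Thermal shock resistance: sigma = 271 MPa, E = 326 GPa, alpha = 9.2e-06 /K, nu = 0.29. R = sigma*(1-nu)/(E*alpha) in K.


R = 271*(1-0.29)/(326*1000*9.2e-06) = 64 K

64


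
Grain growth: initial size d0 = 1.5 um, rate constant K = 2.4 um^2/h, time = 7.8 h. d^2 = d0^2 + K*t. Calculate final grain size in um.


d^2 = 1.5^2 + 2.4*7.8 = 20.97
d = sqrt(20.97) = 4.58 um

4.58


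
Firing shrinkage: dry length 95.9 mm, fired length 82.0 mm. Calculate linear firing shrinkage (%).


FS = (95.9 - 82.0) / 95.9 * 100 = 14.49%

14.49


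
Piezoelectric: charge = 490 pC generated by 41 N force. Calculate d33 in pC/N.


d33 = 490 / 41 = 12.0 pC/N

12.0


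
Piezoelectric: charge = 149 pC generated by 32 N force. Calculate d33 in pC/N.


d33 = 149 / 32 = 4.7 pC/N

4.7


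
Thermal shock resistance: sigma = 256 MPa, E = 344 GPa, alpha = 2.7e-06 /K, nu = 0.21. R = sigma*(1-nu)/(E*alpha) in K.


R = 256*(1-0.21)/(344*1000*2.7e-06) = 218 K

218


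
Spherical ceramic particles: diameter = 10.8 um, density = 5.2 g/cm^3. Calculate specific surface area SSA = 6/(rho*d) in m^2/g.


SSA = 6 / (5.2 * 10.8) = 0.107 m^2/g

0.107


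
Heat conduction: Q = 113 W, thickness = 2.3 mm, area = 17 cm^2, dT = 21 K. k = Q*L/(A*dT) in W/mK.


k = 113*2.3/1000/(17/10000*21) = 7.28 W/mK

7.28


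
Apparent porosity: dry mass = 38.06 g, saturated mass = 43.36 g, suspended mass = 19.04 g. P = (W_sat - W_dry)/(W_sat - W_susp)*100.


P = (43.36 - 38.06) / (43.36 - 19.04) * 100 = 5.3 / 24.32 * 100 = 21.8%

21.8


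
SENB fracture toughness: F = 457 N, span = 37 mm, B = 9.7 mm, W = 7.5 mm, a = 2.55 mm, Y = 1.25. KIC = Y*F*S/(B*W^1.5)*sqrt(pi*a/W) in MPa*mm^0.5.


KIC = 1.25*457*37/(9.7*7.5^1.5)*sqrt(pi*2.55/7.5) = 109.64

109.64


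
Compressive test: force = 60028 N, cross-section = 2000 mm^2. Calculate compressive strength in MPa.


CS = 60028 / 2000 = 30.0 MPa

30.0


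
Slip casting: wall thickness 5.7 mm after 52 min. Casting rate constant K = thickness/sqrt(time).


K = 5.7 / sqrt(52) = 5.7 / 7.2111 = 0.79 mm/min^0.5

0.79


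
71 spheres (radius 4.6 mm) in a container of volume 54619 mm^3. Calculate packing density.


V_sphere = 4/3*pi*4.6^3 = 407.7201 mm^3
Total V = 71*407.7201 = 28948.1271 mm^3
PD = 28948.1271 / 54619 = 0.53

0.53


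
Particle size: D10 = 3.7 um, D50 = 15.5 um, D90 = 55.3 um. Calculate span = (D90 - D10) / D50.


Span = (55.3 - 3.7) / 15.5 = 51.6 / 15.5 = 3.329

3.329


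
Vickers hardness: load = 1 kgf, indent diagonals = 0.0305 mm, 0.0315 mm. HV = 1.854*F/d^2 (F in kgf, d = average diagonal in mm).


d_avg = (0.0305+0.0315)/2 = 0.031 mm
HV = 1.854*1/0.031^2 = 1929

1929


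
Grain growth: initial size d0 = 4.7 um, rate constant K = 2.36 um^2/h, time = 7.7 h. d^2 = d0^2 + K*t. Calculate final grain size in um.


d^2 = 4.7^2 + 2.36*7.7 = 40.262
d = sqrt(40.262) = 6.35 um

6.35


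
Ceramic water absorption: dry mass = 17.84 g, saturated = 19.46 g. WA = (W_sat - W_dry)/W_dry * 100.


WA = (19.46 - 17.84) / 17.84 * 100 = 9.08%

9.08


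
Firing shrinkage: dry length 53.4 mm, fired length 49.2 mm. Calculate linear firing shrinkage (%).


FS = (53.4 - 49.2) / 53.4 * 100 = 7.87%

7.87


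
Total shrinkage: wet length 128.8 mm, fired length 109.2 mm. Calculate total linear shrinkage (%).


TS = (128.8 - 109.2) / 128.8 * 100 = 15.22%

15.22


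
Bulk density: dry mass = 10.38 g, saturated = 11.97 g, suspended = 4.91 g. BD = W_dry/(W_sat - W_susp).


BD = 10.38 / (11.97 - 4.91) = 10.38 / 7.06 = 1.47 g/cm^3

1.47


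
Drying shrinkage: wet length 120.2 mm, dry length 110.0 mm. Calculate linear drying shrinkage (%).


DS = (120.2 - 110.0) / 120.2 * 100 = 8.49%

8.49


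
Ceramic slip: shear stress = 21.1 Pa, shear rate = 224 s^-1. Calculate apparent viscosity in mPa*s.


eta = tau/gamma * 1000 = 21.1/224 * 1000 = 94.2 mPa*s

94.2


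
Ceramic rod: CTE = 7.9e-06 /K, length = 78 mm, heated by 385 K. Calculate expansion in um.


dL = 7.9e-06 * 78 * 385 * 1000 = 237.237 um

237.237


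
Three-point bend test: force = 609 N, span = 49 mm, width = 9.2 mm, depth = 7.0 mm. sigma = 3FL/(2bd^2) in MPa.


sigma = 3*609*49/(2*9.2*7.0^2) = 99.3 MPa

99.3


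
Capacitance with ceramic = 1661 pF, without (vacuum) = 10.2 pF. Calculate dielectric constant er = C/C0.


er = 1661 / 10.2 = 162.84

162.84


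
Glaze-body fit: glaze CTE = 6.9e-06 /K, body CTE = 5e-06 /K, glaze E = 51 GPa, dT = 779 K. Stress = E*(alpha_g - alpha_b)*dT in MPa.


Stress = 51*1000*(6.9e-06 - 5e-06)*779 = 75.5 MPa

75.5


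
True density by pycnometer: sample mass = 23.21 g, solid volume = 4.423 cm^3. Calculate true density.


TD = 23.21 / 4.423 = 5.248 g/cm^3

5.248


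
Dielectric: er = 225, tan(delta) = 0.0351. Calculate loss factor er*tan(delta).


Loss = 225 * 0.0351 = 7.898

7.898


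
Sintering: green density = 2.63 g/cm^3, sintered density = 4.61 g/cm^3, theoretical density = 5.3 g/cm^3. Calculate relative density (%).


Relative = 4.61 / 5.3 * 100 = 87.0%

87.0


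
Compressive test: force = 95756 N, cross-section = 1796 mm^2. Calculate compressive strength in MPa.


CS = 95756 / 1796 = 53.3 MPa

53.3


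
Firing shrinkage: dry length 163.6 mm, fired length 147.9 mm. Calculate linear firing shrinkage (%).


FS = (163.6 - 147.9) / 163.6 * 100 = 9.6%

9.6


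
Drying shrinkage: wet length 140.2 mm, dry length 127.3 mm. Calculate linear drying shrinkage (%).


DS = (140.2 - 127.3) / 140.2 * 100 = 9.2%

9.2


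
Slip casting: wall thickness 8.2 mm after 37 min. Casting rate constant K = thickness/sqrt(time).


K = 8.2 / sqrt(37) = 8.2 / 6.0828 = 1.348 mm/min^0.5

1.348


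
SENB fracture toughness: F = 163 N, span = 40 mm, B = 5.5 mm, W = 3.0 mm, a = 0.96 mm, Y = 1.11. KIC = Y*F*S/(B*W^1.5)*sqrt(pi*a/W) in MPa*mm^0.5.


KIC = 1.11*163*40/(5.5*3.0^1.5)*sqrt(pi*0.96/3.0) = 253.91

253.91


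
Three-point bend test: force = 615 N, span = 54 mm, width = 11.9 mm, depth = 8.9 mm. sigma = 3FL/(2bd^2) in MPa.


sigma = 3*615*54/(2*11.9*8.9^2) = 52.8 MPa

52.8


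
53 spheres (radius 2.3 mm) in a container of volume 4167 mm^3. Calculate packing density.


V_sphere = 4/3*pi*2.3^3 = 50.965 mm^3
Total V = 53*50.965 = 2701.145 mm^3
PD = 2701.145 / 4167 = 0.648

0.648


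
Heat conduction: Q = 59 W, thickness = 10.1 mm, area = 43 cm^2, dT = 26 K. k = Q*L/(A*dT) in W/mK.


k = 59*10.1/1000/(43/10000*26) = 5.33 W/mK

5.33


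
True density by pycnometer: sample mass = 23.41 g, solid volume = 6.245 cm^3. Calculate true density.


TD = 23.41 / 6.245 = 3.749 g/cm^3

3.749


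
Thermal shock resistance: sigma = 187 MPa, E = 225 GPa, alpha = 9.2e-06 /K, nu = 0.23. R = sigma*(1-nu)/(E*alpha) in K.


R = 187*(1-0.23)/(225*1000*9.2e-06) = 70 K

70


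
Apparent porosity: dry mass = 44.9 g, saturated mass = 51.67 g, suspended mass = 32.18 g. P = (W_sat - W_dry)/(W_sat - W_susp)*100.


P = (51.67 - 44.9) / (51.67 - 32.18) * 100 = 6.77 / 19.49 * 100 = 34.7%

34.7


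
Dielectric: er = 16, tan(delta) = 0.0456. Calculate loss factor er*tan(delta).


Loss = 16 * 0.0456 = 0.73

0.73


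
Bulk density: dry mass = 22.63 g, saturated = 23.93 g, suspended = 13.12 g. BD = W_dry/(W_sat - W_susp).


BD = 22.63 / (23.93 - 13.12) = 22.63 / 10.81 = 2.093 g/cm^3

2.093


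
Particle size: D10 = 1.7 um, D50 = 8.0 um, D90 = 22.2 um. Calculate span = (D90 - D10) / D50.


Span = (22.2 - 1.7) / 8.0 = 20.5 / 8.0 = 2.563

2.563


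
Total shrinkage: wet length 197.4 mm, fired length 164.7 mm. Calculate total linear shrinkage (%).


TS = (197.4 - 164.7) / 197.4 * 100 = 16.57%

16.57


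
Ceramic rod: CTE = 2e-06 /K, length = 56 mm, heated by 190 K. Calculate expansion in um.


dL = 2e-06 * 56 * 190 * 1000 = 21.28 um

21.28


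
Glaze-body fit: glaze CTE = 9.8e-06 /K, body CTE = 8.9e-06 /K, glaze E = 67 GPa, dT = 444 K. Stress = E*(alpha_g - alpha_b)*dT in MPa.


Stress = 67*1000*(9.8e-06 - 8.9e-06)*444 = 26.8 MPa

26.8


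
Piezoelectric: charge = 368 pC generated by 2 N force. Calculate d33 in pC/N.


d33 = 368 / 2 = 184.0 pC/N

184.0


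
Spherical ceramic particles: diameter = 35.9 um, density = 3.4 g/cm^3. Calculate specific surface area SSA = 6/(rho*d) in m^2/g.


SSA = 6 / (3.4 * 35.9) = 0.049 m^2/g

0.049


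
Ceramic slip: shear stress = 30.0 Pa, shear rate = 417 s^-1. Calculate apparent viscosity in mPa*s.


eta = tau/gamma * 1000 = 30.0/417 * 1000 = 71.9 mPa*s

71.9


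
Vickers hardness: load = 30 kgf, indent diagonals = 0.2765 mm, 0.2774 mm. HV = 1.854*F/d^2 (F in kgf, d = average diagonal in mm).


d_avg = (0.2765+0.2774)/2 = 0.27695 mm
HV = 1.854*30/0.27695^2 = 725

725


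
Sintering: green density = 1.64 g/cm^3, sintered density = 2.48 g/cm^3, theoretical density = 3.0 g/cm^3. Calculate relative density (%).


Relative = 2.48 / 3.0 * 100 = 82.7%

82.7


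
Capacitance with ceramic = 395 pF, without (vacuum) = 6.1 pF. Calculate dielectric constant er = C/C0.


er = 395 / 6.1 = 64.75

64.75


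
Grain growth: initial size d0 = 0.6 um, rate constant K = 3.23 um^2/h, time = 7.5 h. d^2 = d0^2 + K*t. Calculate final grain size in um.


d^2 = 0.6^2 + 3.23*7.5 = 24.585
d = sqrt(24.585) = 4.96 um

4.96


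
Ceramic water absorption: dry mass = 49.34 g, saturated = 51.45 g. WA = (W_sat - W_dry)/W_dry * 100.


WA = (51.45 - 49.34) / 49.34 * 100 = 4.28%

4.28


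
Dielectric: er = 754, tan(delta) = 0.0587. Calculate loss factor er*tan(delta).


Loss = 754 * 0.0587 = 44.26

44.26


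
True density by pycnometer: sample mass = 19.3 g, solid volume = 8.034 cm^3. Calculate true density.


TD = 19.3 / 8.034 = 2.402 g/cm^3

2.402


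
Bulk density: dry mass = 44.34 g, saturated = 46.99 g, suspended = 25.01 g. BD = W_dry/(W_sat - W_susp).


BD = 44.34 / (46.99 - 25.01) = 44.34 / 21.98 = 2.017 g/cm^3

2.017


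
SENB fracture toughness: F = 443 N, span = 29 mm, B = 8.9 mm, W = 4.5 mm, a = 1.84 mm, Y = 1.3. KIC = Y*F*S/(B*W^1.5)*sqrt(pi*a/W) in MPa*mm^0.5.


KIC = 1.3*443*29/(8.9*4.5^1.5)*sqrt(pi*1.84/4.5) = 222.8

222.8


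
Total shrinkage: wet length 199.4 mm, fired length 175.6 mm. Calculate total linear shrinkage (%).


TS = (199.4 - 175.6) / 199.4 * 100 = 11.94%

11.94


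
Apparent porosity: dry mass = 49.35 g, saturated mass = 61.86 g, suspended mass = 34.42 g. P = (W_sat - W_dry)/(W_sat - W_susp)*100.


P = (61.86 - 49.35) / (61.86 - 34.42) * 100 = 12.51 / 27.44 * 100 = 45.6%

45.6


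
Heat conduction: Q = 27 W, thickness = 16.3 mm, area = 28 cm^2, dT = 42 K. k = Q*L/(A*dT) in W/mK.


k = 27*16.3/1000/(28/10000*42) = 3.74 W/mK

3.74


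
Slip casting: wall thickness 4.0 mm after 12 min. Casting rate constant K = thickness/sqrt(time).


K = 4.0 / sqrt(12) = 4.0 / 3.4641 = 1.155 mm/min^0.5

1.155


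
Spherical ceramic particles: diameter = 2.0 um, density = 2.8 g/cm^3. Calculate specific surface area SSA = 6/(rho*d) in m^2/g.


SSA = 6 / (2.8 * 2.0) = 1.071 m^2/g

1.071


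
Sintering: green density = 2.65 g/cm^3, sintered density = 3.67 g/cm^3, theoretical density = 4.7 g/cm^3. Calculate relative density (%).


Relative = 3.67 / 4.7 * 100 = 78.1%

78.1


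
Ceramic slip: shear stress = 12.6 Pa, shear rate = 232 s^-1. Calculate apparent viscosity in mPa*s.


eta = tau/gamma * 1000 = 12.6/232 * 1000 = 54.3 mPa*s

54.3


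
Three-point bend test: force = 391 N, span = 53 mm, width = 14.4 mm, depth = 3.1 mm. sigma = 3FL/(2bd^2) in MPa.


sigma = 3*391*53/(2*14.4*3.1^2) = 224.6 MPa

224.6


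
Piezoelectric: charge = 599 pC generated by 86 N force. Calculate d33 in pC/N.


d33 = 599 / 86 = 7.0 pC/N

7.0


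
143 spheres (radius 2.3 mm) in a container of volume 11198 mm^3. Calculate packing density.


V_sphere = 4/3*pi*2.3^3 = 50.965 mm^3
Total V = 143*50.965 = 7287.995 mm^3
PD = 7287.995 / 11198 = 0.651

0.651


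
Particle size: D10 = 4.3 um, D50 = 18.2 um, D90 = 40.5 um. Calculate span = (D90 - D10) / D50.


Span = (40.5 - 4.3) / 18.2 = 36.2 / 18.2 = 1.989

1.989


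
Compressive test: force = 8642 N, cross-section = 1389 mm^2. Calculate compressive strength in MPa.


CS = 8642 / 1389 = 6.2 MPa

6.2


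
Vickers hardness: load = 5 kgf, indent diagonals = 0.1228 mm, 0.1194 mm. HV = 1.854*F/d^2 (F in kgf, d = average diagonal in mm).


d_avg = (0.1228+0.1194)/2 = 0.1211 mm
HV = 1.854*5/0.1211^2 = 632

632


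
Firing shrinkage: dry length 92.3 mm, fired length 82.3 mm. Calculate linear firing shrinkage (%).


FS = (92.3 - 82.3) / 92.3 * 100 = 10.83%

10.83


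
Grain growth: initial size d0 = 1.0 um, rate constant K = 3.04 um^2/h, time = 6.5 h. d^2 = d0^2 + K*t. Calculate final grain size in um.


d^2 = 1.0^2 + 3.04*6.5 = 20.76
d = sqrt(20.76) = 4.56 um

4.56


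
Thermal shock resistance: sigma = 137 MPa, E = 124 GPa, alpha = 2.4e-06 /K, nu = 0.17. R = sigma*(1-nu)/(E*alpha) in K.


R = 137*(1-0.17)/(124*1000*2.4e-06) = 382 K

382


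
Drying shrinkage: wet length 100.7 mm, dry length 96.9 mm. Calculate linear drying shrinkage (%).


DS = (100.7 - 96.9) / 100.7 * 100 = 3.77%

3.77


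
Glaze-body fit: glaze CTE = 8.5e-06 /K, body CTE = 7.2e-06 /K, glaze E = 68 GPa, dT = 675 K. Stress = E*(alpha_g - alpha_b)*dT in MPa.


Stress = 68*1000*(8.5e-06 - 7.2e-06)*675 = 59.7 MPa

59.7


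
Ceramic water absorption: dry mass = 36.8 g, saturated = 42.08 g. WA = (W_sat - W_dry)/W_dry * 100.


WA = (42.08 - 36.8) / 36.8 * 100 = 14.35%

14.35


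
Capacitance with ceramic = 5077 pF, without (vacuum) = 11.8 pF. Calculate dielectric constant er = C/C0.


er = 5077 / 11.8 = 430.25

430.25


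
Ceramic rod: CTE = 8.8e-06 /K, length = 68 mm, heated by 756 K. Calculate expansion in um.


dL = 8.8e-06 * 68 * 756 * 1000 = 452.39 um

452.39


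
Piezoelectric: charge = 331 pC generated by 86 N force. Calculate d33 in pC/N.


d33 = 331 / 86 = 3.8 pC/N

3.8


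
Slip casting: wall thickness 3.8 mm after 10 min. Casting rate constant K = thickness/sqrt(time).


K = 3.8 / sqrt(10) = 3.8 / 3.1623 = 1.202 mm/min^0.5

1.202


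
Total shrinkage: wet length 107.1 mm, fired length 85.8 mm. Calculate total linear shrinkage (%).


TS = (107.1 - 85.8) / 107.1 * 100 = 19.89%

19.89


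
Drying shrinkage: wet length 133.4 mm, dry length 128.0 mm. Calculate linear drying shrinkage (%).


DS = (133.4 - 128.0) / 133.4 * 100 = 4.05%

4.05


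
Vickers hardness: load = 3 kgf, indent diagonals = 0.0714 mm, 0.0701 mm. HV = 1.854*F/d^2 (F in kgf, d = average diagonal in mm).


d_avg = (0.0714+0.0701)/2 = 0.07075 mm
HV = 1.854*3/0.07075^2 = 1111

1111


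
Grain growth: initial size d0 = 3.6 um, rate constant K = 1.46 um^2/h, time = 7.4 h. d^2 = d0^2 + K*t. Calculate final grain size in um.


d^2 = 3.6^2 + 1.46*7.4 = 23.764
d = sqrt(23.764) = 4.87 um

4.87


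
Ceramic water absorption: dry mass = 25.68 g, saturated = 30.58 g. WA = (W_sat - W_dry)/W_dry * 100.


WA = (30.58 - 25.68) / 25.68 * 100 = 19.08%

19.08


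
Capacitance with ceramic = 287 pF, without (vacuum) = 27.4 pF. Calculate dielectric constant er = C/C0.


er = 287 / 27.4 = 10.47

10.47


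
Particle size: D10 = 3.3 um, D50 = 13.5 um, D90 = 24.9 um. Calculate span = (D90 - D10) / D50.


Span = (24.9 - 3.3) / 13.5 = 21.6 / 13.5 = 1.6

1.6


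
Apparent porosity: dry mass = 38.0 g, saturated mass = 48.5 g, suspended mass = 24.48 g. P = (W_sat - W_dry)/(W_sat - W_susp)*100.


P = (48.5 - 38.0) / (48.5 - 24.48) * 100 = 10.5 / 24.02 * 100 = 43.7%

43.7


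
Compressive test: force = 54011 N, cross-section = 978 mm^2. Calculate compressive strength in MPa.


CS = 54011 / 978 = 55.2 MPa

55.2


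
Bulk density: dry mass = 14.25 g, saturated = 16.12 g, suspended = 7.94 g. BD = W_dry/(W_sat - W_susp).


BD = 14.25 / (16.12 - 7.94) = 14.25 / 8.18 = 1.742 g/cm^3

1.742


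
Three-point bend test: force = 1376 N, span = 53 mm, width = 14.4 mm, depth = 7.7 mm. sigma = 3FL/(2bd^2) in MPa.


sigma = 3*1376*53/(2*14.4*7.7^2) = 128.1 MPa

128.1


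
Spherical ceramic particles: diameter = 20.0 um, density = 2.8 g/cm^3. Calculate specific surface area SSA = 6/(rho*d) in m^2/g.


SSA = 6 / (2.8 * 20.0) = 0.107 m^2/g

0.107


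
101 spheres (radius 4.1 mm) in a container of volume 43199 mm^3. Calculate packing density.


V_sphere = 4/3*pi*4.1^3 = 288.6956 mm^3
Total V = 101*288.6956 = 29158.2556 mm^3
PD = 29158.2556 / 43199 = 0.675

0.675


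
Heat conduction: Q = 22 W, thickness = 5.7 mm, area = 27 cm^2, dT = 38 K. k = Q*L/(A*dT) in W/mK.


k = 22*5.7/1000/(27/10000*38) = 1.22 W/mK

1.22


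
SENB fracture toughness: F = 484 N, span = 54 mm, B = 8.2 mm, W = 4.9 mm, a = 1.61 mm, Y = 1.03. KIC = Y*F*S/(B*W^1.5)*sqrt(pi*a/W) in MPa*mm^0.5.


KIC = 1.03*484*54/(8.2*4.9^1.5)*sqrt(pi*1.61/4.9) = 307.51

307.51


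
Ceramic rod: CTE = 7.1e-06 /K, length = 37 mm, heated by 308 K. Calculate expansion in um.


dL = 7.1e-06 * 37 * 308 * 1000 = 80.912 um

80.912


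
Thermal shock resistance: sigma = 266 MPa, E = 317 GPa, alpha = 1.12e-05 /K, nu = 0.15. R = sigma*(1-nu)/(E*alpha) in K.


R = 266*(1-0.15)/(317*1000*1.12e-05) = 64 K

64


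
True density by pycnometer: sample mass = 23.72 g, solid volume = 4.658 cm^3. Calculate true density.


TD = 23.72 / 4.658 = 5.092 g/cm^3

5.092


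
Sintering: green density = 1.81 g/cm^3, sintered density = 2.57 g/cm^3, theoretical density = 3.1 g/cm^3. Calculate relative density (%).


Relative = 2.57 / 3.1 * 100 = 82.9%

82.9


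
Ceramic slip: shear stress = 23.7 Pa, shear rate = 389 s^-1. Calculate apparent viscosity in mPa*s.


eta = tau/gamma * 1000 = 23.7/389 * 1000 = 60.9 mPa*s

60.9


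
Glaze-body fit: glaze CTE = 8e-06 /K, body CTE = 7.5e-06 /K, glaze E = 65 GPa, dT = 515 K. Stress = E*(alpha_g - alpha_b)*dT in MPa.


Stress = 65*1000*(8e-06 - 7.5e-06)*515 = 16.7 MPa

16.7


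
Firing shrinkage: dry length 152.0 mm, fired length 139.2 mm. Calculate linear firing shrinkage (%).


FS = (152.0 - 139.2) / 152.0 * 100 = 8.42%

8.42


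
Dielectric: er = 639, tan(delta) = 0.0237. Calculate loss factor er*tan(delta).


Loss = 639 * 0.0237 = 15.144

15.144


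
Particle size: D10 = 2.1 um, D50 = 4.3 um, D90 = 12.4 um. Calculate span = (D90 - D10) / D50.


Span = (12.4 - 2.1) / 4.3 = 10.3 / 4.3 = 2.395

2.395


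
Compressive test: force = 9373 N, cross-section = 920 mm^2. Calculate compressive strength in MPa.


CS = 9373 / 920 = 10.2 MPa

10.2


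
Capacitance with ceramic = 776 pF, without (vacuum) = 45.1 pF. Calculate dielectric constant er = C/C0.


er = 776 / 45.1 = 17.21

17.21


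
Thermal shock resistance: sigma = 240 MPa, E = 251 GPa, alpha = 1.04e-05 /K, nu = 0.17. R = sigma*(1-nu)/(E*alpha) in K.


R = 240*(1-0.17)/(251*1000*1.04e-05) = 76 K

76


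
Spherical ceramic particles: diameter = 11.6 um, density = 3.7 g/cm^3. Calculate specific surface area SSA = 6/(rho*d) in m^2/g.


SSA = 6 / (3.7 * 11.6) = 0.14 m^2/g

0.14


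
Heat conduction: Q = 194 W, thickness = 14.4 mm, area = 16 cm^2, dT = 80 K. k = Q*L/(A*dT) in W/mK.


k = 194*14.4/1000/(16/10000*80) = 21.83 W/mK

21.83


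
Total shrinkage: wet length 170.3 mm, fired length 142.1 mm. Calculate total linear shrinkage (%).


TS = (170.3 - 142.1) / 170.3 * 100 = 16.56%

16.56


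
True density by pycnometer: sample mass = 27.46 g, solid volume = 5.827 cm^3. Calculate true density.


TD = 27.46 / 5.827 = 4.713 g/cm^3

4.713


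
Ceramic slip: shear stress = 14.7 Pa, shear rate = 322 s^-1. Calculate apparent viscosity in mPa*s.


eta = tau/gamma * 1000 = 14.7/322 * 1000 = 45.7 mPa*s

45.7


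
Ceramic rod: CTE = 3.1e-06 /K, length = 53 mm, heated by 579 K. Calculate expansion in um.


dL = 3.1e-06 * 53 * 579 * 1000 = 95.13 um

95.13


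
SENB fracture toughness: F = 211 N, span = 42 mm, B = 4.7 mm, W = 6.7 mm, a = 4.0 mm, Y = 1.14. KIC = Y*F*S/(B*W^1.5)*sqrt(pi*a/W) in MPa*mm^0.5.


KIC = 1.14*211*42/(4.7*6.7^1.5)*sqrt(pi*4.0/6.7) = 169.74

169.74


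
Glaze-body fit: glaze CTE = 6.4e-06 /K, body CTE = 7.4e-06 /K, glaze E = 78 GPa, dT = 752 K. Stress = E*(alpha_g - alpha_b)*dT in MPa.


Stress = 78*1000*(6.4e-06 - 7.4e-06)*752 = -58.7 MPa

-58.7


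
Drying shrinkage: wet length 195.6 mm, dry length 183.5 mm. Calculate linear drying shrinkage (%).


DS = (195.6 - 183.5) / 195.6 * 100 = 6.19%

6.19


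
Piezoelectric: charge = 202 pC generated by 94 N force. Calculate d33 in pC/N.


d33 = 202 / 94 = 2.1 pC/N

2.1


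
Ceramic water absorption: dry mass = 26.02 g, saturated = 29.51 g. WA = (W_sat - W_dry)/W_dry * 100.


WA = (29.51 - 26.02) / 26.02 * 100 = 13.41%

13.41


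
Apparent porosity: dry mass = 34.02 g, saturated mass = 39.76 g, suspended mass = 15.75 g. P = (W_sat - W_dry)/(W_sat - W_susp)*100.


P = (39.76 - 34.02) / (39.76 - 15.75) * 100 = 5.74 / 24.01 * 100 = 23.9%

23.9


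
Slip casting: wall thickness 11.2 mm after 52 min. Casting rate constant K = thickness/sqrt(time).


K = 11.2 / sqrt(52) = 11.2 / 7.2111 = 1.553 mm/min^0.5

1.553


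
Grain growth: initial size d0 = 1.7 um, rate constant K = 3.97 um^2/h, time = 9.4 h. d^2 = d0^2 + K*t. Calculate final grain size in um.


d^2 = 1.7^2 + 3.97*9.4 = 40.208
d = sqrt(40.208) = 6.34 um

6.34


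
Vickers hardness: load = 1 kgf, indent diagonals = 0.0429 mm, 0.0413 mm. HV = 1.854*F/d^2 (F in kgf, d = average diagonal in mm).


d_avg = (0.0429+0.0413)/2 = 0.0421 mm
HV = 1.854*1/0.0421^2 = 1046

1046


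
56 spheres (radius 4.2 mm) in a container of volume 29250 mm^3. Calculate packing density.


V_sphere = 4/3*pi*4.2^3 = 310.3391 mm^3
Total V = 56*310.3391 = 17378.9896 mm^3
PD = 17378.9896 / 29250 = 0.594

0.594


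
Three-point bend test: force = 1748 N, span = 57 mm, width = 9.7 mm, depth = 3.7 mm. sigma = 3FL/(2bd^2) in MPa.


sigma = 3*1748*57/(2*9.7*3.7^2) = 1125.5 MPa

1125.5


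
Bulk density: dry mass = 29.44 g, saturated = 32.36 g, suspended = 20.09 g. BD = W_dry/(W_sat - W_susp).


BD = 29.44 / (32.36 - 20.09) = 29.44 / 12.27 = 2.399 g/cm^3

2.399


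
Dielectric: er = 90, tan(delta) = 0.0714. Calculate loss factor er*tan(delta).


Loss = 90 * 0.0714 = 6.426

6.426


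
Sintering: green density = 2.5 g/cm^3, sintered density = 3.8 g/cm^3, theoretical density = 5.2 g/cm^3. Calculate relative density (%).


Relative = 3.8 / 5.2 * 100 = 73.1%

73.1


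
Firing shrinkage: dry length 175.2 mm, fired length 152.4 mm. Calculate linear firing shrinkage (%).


FS = (175.2 - 152.4) / 175.2 * 100 = 13.01%

13.01


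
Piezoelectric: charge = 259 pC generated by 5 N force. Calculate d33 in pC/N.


d33 = 259 / 5 = 51.8 pC/N

51.8


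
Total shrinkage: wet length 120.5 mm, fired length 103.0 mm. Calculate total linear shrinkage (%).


TS = (120.5 - 103.0) / 120.5 * 100 = 14.52%

14.52


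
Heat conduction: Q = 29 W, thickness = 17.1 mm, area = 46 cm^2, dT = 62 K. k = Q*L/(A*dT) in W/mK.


k = 29*17.1/1000/(46/10000*62) = 1.74 W/mK

1.74


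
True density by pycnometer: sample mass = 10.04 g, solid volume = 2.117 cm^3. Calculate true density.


TD = 10.04 / 2.117 = 4.743 g/cm^3

4.743


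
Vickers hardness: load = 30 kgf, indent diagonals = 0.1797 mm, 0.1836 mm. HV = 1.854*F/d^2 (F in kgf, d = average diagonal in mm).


d_avg = (0.1797+0.1836)/2 = 0.18165 mm
HV = 1.854*30/0.18165^2 = 1686

1686


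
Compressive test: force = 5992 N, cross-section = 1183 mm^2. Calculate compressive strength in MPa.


CS = 5992 / 1183 = 5.1 MPa

5.1


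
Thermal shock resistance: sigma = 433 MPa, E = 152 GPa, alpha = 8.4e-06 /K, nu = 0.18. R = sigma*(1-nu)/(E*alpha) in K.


R = 433*(1-0.18)/(152*1000*8.4e-06) = 278 K

278


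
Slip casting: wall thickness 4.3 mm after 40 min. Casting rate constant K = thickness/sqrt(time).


K = 4.3 / sqrt(40) = 4.3 / 6.3246 = 0.68 mm/min^0.5

0.68


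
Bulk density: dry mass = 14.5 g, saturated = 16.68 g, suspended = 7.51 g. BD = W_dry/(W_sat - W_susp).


BD = 14.5 / (16.68 - 7.51) = 14.5 / 9.17 = 1.581 g/cm^3

1.581


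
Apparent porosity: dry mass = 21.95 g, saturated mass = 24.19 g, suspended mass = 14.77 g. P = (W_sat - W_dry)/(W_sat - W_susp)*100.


P = (24.19 - 21.95) / (24.19 - 14.77) * 100 = 2.24 / 9.42 * 100 = 23.8%

23.8


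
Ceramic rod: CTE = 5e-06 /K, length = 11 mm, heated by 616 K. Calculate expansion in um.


dL = 5e-06 * 11 * 616 * 1000 = 33.88 um

33.88


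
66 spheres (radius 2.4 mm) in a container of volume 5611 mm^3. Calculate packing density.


V_sphere = 4/3*pi*2.4^3 = 57.9058 mm^3
Total V = 66*57.9058 = 3821.7828 mm^3
PD = 3821.7828 / 5611 = 0.681

0.681


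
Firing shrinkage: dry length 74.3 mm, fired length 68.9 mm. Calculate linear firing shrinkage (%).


FS = (74.3 - 68.9) / 74.3 * 100 = 7.27%

7.27


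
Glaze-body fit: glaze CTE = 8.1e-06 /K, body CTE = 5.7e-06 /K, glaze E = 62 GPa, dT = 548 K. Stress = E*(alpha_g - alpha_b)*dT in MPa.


Stress = 62*1000*(8.1e-06 - 5.7e-06)*548 = 81.5 MPa

81.5


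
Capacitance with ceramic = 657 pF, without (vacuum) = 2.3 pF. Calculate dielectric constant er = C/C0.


er = 657 / 2.3 = 285.65

285.65


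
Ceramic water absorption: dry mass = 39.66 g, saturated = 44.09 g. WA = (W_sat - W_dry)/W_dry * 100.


WA = (44.09 - 39.66) / 39.66 * 100 = 11.17%

11.17


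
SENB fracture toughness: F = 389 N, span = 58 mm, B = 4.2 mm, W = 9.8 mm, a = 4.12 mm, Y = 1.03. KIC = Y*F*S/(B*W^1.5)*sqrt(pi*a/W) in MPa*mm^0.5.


KIC = 1.03*389*58/(4.2*9.8^1.5)*sqrt(pi*4.12/9.8) = 207.27

207.27


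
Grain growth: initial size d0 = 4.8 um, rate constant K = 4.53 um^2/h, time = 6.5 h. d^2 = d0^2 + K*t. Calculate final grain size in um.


d^2 = 4.8^2 + 4.53*6.5 = 52.485
d = sqrt(52.485) = 7.24 um

7.24


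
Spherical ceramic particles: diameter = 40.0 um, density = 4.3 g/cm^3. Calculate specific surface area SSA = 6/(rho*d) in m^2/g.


SSA = 6 / (4.3 * 40.0) = 0.035 m^2/g

0.035


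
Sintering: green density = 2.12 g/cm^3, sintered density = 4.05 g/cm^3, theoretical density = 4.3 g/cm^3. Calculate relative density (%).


Relative = 4.05 / 4.3 * 100 = 94.2%

94.2


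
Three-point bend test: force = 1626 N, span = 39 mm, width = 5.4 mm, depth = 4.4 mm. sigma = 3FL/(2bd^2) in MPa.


sigma = 3*1626*39/(2*5.4*4.4^2) = 909.9 MPa

909.9


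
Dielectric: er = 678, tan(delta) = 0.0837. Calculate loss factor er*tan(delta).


Loss = 678 * 0.0837 = 56.749

56.749


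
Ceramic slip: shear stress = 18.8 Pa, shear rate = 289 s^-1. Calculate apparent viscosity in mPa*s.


eta = tau/gamma * 1000 = 18.8/289 * 1000 = 65.1 mPa*s

65.1


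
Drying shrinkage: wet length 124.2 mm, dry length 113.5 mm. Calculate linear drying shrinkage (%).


DS = (124.2 - 113.5) / 124.2 * 100 = 8.62%

8.62


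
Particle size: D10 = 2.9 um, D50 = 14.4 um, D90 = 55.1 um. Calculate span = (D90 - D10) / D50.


Span = (55.1 - 2.9) / 14.4 = 52.2 / 14.4 = 3.625

3.625


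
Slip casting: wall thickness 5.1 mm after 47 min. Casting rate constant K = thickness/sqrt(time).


K = 5.1 / sqrt(47) = 5.1 / 6.8557 = 0.744 mm/min^0.5

0.744


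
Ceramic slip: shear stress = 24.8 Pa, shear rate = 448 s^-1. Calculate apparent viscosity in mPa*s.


eta = tau/gamma * 1000 = 24.8/448 * 1000 = 55.4 mPa*s

55.4


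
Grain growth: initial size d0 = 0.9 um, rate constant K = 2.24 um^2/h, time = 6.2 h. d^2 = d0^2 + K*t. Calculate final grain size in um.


d^2 = 0.9^2 + 2.24*6.2 = 14.698
d = sqrt(14.698) = 3.83 um

3.83


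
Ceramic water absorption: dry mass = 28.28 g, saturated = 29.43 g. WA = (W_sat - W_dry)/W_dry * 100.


WA = (29.43 - 28.28) / 28.28 * 100 = 4.07%

4.07


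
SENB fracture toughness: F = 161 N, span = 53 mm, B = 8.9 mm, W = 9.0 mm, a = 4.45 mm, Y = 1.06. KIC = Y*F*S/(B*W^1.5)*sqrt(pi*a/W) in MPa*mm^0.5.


KIC = 1.06*161*53/(8.9*9.0^1.5)*sqrt(pi*4.45/9.0) = 46.91

46.91


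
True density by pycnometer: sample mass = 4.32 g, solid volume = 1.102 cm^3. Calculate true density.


TD = 4.32 / 1.102 = 3.92 g/cm^3

3.92


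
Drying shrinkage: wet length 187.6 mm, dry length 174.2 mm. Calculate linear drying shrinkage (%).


DS = (187.6 - 174.2) / 187.6 * 100 = 7.14%

7.14


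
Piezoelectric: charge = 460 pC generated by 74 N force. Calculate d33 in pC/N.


d33 = 460 / 74 = 6.2 pC/N

6.2


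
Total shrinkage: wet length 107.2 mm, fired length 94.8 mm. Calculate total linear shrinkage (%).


TS = (107.2 - 94.8) / 107.2 * 100 = 11.57%

11.57


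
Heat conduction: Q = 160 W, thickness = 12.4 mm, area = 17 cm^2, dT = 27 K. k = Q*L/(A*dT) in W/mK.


k = 160*12.4/1000/(17/10000*27) = 43.22 W/mK

43.22


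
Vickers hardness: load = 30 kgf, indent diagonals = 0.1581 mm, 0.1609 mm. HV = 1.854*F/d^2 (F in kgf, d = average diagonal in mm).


d_avg = (0.1581+0.1609)/2 = 0.1595 mm
HV = 1.854*30/0.1595^2 = 2186

2186


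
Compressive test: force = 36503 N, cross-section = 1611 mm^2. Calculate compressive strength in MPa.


CS = 36503 / 1611 = 22.7 MPa

22.7


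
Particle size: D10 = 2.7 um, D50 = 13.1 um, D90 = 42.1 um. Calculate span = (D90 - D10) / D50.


Span = (42.1 - 2.7) / 13.1 = 39.4 / 13.1 = 3.008

3.008


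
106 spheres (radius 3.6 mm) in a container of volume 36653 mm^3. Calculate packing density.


V_sphere = 4/3*pi*3.6^3 = 195.4322 mm^3
Total V = 106*195.4322 = 20715.8132 mm^3
PD = 20715.8132 / 36653 = 0.565

0.565


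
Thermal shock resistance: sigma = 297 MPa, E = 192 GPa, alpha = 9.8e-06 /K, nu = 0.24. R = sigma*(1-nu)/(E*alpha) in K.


R = 297*(1-0.24)/(192*1000*9.8e-06) = 120 K

120


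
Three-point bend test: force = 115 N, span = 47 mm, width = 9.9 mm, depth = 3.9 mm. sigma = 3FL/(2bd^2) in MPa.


sigma = 3*115*47/(2*9.9*3.9^2) = 53.8 MPa

53.8


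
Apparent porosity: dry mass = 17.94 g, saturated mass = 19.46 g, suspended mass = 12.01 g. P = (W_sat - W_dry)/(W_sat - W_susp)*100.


P = (19.46 - 17.94) / (19.46 - 12.01) * 100 = 1.52 / 7.45 * 100 = 20.4%

20.4


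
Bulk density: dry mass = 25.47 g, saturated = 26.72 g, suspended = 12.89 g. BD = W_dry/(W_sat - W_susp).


BD = 25.47 / (26.72 - 12.89) = 25.47 / 13.83 = 1.842 g/cm^3

1.842


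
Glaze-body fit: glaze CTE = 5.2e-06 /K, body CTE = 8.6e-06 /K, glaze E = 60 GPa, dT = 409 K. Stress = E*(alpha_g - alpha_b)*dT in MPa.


Stress = 60*1000*(5.2e-06 - 8.6e-06)*409 = -83.4 MPa

-83.4


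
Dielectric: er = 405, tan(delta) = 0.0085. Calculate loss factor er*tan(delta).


Loss = 405 * 0.0085 = 3.443

3.443


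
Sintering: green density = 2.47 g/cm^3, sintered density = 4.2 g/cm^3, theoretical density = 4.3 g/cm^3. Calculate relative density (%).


Relative = 4.2 / 4.3 * 100 = 97.7%

97.7


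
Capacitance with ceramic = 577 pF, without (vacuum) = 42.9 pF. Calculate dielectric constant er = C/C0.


er = 577 / 42.9 = 13.45

13.45


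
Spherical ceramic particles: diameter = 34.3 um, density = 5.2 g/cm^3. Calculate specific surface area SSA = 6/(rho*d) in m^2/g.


SSA = 6 / (5.2 * 34.3) = 0.034 m^2/g

0.034


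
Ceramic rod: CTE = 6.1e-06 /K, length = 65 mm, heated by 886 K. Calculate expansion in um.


dL = 6.1e-06 * 65 * 886 * 1000 = 351.299 um

351.299


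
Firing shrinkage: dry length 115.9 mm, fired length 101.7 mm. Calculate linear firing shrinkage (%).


FS = (115.9 - 101.7) / 115.9 * 100 = 12.25%

12.25


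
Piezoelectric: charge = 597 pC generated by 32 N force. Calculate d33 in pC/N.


d33 = 597 / 32 = 18.7 pC/N

18.7


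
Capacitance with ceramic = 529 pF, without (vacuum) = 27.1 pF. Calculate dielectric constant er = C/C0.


er = 529 / 27.1 = 19.52

19.52


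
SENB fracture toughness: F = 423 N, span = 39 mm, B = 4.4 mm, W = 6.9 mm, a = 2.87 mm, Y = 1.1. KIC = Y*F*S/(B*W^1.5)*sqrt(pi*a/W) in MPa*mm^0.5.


KIC = 1.1*423*39/(4.4*6.9^1.5)*sqrt(pi*2.87/6.9) = 260.11

260.11


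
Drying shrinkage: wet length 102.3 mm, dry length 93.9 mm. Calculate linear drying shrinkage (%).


DS = (102.3 - 93.9) / 102.3 * 100 = 8.21%

8.21


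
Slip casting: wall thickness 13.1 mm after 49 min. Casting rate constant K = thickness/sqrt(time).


K = 13.1 / sqrt(49) = 13.1 / 7.0 = 1.871 mm/min^0.5

1.871


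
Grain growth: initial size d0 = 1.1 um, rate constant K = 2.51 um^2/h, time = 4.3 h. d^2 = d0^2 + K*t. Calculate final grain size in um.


d^2 = 1.1^2 + 2.51*4.3 = 12.003
d = sqrt(12.003) = 3.46 um

3.46


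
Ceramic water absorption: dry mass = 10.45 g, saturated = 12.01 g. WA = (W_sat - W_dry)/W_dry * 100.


WA = (12.01 - 10.45) / 10.45 * 100 = 14.93%

14.93


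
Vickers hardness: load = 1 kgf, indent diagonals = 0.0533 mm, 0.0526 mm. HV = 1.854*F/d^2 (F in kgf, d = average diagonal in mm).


d_avg = (0.0533+0.0526)/2 = 0.05295 mm
HV = 1.854*1/0.05295^2 = 661

661


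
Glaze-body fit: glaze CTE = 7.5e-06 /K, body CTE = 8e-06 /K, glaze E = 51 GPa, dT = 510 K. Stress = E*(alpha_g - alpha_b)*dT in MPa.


Stress = 51*1000*(7.5e-06 - 8e-06)*510 = -13.0 MPa

-13.0


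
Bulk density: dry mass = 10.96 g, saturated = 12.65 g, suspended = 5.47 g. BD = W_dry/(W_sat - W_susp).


BD = 10.96 / (12.65 - 5.47) = 10.96 / 7.18 = 1.526 g/cm^3

1.526


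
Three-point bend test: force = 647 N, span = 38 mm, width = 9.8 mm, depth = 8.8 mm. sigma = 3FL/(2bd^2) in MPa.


sigma = 3*647*38/(2*9.8*8.8^2) = 48.6 MPa

48.6


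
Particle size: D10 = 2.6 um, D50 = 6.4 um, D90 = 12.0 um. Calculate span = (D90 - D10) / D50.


Span = (12.0 - 2.6) / 6.4 = 9.4 / 6.4 = 1.469

1.469


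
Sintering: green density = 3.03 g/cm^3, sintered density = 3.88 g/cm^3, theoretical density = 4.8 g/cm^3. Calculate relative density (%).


Relative = 3.88 / 4.8 * 100 = 80.8%

80.8


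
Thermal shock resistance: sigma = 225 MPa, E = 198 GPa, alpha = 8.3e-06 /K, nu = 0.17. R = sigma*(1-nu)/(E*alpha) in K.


R = 225*(1-0.17)/(198*1000*8.3e-06) = 114 K

114


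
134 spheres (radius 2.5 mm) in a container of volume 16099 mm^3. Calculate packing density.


V_sphere = 4/3*pi*2.5^3 = 65.4498 mm^3
Total V = 134*65.4498 = 8770.2732 mm^3
PD = 8770.2732 / 16099 = 0.545

0.545


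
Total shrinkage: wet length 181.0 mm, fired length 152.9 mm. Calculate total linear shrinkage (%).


TS = (181.0 - 152.9) / 181.0 * 100 = 15.52%

15.52


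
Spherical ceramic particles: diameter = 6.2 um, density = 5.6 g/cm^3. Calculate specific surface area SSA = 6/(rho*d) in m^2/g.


SSA = 6 / (5.6 * 6.2) = 0.173 m^2/g

0.173


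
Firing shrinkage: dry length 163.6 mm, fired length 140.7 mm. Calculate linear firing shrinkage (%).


FS = (163.6 - 140.7) / 163.6 * 100 = 14.0%

14.0


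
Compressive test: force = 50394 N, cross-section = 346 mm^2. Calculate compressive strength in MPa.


CS = 50394 / 346 = 145.6 MPa

145.6


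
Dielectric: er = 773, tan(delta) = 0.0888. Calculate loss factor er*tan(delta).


Loss = 773 * 0.0888 = 68.642

68.642


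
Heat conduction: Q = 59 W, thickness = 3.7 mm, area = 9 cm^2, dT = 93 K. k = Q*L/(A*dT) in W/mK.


k = 59*3.7/1000/(9/10000*93) = 2.61 W/mK

2.61


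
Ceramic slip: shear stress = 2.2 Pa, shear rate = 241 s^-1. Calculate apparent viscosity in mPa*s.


eta = tau/gamma * 1000 = 2.2/241 * 1000 = 9.1 mPa*s

9.1


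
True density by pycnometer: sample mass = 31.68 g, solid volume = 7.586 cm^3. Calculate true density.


TD = 31.68 / 7.586 = 4.176 g/cm^3

4.176


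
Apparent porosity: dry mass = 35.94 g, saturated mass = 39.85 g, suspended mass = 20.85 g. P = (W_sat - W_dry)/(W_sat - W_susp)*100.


P = (39.85 - 35.94) / (39.85 - 20.85) * 100 = 3.91 / 19.0 * 100 = 20.6%

20.6


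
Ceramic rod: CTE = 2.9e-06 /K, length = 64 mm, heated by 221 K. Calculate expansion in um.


dL = 2.9e-06 * 64 * 221 * 1000 = 41.018 um

41.018


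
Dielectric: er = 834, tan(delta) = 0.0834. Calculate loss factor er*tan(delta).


Loss = 834 * 0.0834 = 69.556

69.556


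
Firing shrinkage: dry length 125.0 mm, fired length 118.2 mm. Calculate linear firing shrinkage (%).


FS = (125.0 - 118.2) / 125.0 * 100 = 5.44%

5.44


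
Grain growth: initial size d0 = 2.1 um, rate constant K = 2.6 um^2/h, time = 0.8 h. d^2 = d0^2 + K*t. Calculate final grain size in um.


d^2 = 2.1^2 + 2.6*0.8 = 6.49
d = sqrt(6.49) = 2.55 um

2.55


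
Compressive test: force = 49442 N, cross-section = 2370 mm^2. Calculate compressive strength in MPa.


CS = 49442 / 2370 = 20.9 MPa

20.9


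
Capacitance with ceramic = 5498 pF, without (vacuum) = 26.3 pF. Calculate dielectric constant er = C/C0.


er = 5498 / 26.3 = 209.05

209.05


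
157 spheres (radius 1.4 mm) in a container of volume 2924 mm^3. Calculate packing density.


V_sphere = 4/3*pi*1.4^3 = 11.494 mm^3
Total V = 157*11.494 = 1804.558 mm^3
PD = 1804.558 / 2924 = 0.617

0.617


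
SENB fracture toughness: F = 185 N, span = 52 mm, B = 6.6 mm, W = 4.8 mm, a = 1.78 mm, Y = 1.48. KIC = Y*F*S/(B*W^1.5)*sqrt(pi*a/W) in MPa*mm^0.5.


KIC = 1.48*185*52/(6.6*4.8^1.5)*sqrt(pi*1.78/4.8) = 221.41

221.41


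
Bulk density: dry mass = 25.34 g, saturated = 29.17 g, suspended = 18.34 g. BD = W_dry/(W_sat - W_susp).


BD = 25.34 / (29.17 - 18.34) = 25.34 / 10.83 = 2.34 g/cm^3

2.34


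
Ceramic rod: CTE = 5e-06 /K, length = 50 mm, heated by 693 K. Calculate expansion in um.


dL = 5e-06 * 50 * 693 * 1000 = 173.25 um

173.25


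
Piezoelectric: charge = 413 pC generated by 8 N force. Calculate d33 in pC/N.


d33 = 413 / 8 = 51.6 pC/N

51.6


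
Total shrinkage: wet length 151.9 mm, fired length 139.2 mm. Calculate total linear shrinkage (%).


TS = (151.9 - 139.2) / 151.9 * 100 = 8.36%

8.36


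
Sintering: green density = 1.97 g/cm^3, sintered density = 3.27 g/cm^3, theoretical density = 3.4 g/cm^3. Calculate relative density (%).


Relative = 3.27 / 3.4 * 100 = 96.2%

96.2


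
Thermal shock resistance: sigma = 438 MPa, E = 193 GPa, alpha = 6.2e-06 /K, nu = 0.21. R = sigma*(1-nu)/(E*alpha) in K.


R = 438*(1-0.21)/(193*1000*6.2e-06) = 289 K

289


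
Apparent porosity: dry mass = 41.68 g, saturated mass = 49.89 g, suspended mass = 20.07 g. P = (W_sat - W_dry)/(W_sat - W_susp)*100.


P = (49.89 - 41.68) / (49.89 - 20.07) * 100 = 8.21 / 29.82 * 100 = 27.5%

27.5


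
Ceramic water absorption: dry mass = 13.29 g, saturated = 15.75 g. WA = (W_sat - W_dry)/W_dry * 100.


WA = (15.75 - 13.29) / 13.29 * 100 = 18.51%

18.51


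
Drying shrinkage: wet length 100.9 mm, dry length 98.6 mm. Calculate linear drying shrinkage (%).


DS = (100.9 - 98.6) / 100.9 * 100 = 2.28%

2.28


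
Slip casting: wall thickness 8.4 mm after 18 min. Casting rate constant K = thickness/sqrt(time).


K = 8.4 / sqrt(18) = 8.4 / 4.2426 = 1.98 mm/min^0.5

1.98


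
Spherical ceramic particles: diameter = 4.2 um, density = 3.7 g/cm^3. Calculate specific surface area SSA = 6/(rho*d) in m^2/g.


SSA = 6 / (3.7 * 4.2) = 0.386 m^2/g

0.386


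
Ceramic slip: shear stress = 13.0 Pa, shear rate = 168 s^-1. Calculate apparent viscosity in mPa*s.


eta = tau/gamma * 1000 = 13.0/168 * 1000 = 77.4 mPa*s

77.4


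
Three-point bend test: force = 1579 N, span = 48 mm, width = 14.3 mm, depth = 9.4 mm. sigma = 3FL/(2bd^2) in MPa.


sigma = 3*1579*48/(2*14.3*9.4^2) = 90.0 MPa

90.0
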